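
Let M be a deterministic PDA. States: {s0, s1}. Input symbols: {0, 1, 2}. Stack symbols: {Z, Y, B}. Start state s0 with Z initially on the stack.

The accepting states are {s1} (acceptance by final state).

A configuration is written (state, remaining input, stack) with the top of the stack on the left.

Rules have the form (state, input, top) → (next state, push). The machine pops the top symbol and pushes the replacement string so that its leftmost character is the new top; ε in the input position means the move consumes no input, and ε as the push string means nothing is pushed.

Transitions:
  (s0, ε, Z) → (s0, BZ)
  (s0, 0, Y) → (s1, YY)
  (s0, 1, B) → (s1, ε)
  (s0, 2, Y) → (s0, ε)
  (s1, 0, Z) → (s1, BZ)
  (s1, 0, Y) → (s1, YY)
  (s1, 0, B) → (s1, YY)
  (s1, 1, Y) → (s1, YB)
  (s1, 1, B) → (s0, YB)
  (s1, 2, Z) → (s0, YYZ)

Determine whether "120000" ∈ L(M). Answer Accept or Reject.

(s0, 120000, Z)
  ε-move, top Z: go to s0, push BZ → (s0, 120000, BZ)
  read 1, top B: go to s1, push ε → (s1, 20000, Z)
  read 2, top Z: go to s0, push YYZ → (s0, 0000, YYZ)
  read 0, top Y: go to s1, push YY → (s1, 000, YYYZ)
  read 0, top Y: go to s1, push YY → (s1, 00, YYYYZ)
  read 0, top Y: go to s1, push YY → (s1, 0, YYYYYZ)
  read 0, top Y: go to s1, push YY → (s1, ε, YYYYYYZ)
All input consumed; state s1 ∈ F.

Accept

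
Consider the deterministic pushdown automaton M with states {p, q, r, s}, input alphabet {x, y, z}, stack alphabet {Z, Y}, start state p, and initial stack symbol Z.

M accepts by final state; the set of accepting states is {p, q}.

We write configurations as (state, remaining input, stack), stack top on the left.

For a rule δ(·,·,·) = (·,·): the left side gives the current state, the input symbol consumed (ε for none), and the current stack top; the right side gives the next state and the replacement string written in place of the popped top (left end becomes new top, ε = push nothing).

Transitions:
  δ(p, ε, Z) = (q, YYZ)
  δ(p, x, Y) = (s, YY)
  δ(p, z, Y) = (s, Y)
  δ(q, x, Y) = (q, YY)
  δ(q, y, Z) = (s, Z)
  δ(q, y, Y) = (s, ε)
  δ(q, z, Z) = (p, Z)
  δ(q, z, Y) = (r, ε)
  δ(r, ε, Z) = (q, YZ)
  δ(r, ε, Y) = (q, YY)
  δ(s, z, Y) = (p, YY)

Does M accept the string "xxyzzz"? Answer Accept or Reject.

(p, xxyzzz, Z) ⊢ (q, xxyzzz, YYZ) ⊢ (q, xyzzz, YYYZ) ⊢ (q, yzzz, YYYYZ) ⊢ (s, zzz, YYYZ) ⊢ (p, zz, YYYYZ) ⊢ (s, z, YYYYZ) ⊢ (p, ε, YYYYYZ)
All input consumed; state p ∈ F.

Accept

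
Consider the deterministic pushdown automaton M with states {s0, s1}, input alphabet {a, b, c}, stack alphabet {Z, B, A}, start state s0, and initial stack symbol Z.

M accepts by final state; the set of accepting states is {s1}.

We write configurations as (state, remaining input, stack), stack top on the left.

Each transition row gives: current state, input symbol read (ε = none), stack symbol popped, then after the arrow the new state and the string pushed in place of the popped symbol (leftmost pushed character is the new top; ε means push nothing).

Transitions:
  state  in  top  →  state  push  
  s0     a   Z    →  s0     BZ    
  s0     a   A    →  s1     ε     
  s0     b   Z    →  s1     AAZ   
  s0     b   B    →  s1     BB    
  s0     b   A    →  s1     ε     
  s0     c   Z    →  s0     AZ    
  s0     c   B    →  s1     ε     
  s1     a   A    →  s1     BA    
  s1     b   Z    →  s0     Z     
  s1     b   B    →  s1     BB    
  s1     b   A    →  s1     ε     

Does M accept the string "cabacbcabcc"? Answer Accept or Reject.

Reject

(s0, cabacbcabcc, Z)
  read c, top Z: go to s0, push AZ → (s0, abacbcabcc, AZ)
  read a, top A: go to s1, push ε → (s1, bacbcabcc, Z)
  read b, top Z: go to s0, push Z → (s0, acbcabcc, Z)
  read a, top Z: go to s0, push BZ → (s0, cbcabcc, BZ)
  read c, top B: go to s1, push ε → (s1, bcabcc, Z)
  read b, top Z: go to s0, push Z → (s0, cabcc, Z)
  read c, top Z: go to s0, push AZ → (s0, abcc, AZ)
  read a, top A: go to s1, push ε → (s1, bcc, Z)
  read b, top Z: go to s0, push Z → (s0, cc, Z)
  read c, top Z: go to s0, push AZ → (s0, c, AZ)
No transition applies at (s0, c, AZ); input not fully consumed.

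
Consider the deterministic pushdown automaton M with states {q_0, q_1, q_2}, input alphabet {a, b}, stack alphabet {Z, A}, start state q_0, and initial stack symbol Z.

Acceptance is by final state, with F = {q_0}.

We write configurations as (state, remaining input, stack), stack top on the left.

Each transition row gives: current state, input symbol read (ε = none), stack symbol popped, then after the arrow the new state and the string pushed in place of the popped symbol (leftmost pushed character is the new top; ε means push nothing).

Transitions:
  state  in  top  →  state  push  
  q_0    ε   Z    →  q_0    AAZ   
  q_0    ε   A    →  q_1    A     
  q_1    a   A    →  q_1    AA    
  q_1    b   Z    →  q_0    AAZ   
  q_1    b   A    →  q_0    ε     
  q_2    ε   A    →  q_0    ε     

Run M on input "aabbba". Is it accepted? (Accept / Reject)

(q_0, aabbba, Z)
  ε-move, top Z: go to q_0, push AAZ → (q_0, aabbba, AAZ)
  ε-move, top A: go to q_1, push A → (q_1, aabbba, AAZ)
  read a, top A: go to q_1, push AA → (q_1, abbba, AAAZ)
  read a, top A: go to q_1, push AA → (q_1, bbba, AAAAZ)
  read b, top A: go to q_0, push ε → (q_0, bba, AAAZ)
  ε-move, top A: go to q_1, push A → (q_1, bba, AAAZ)
  read b, top A: go to q_0, push ε → (q_0, ba, AAZ)
  ε-move, top A: go to q_1, push A → (q_1, ba, AAZ)
  read b, top A: go to q_0, push ε → (q_0, a, AZ)
  ε-move, top A: go to q_1, push A → (q_1, a, AZ)
  read a, top A: go to q_1, push AA → (q_1, ε, AAZ)
All input consumed; state q_1 ∉ F and no further ε-move applies.

Reject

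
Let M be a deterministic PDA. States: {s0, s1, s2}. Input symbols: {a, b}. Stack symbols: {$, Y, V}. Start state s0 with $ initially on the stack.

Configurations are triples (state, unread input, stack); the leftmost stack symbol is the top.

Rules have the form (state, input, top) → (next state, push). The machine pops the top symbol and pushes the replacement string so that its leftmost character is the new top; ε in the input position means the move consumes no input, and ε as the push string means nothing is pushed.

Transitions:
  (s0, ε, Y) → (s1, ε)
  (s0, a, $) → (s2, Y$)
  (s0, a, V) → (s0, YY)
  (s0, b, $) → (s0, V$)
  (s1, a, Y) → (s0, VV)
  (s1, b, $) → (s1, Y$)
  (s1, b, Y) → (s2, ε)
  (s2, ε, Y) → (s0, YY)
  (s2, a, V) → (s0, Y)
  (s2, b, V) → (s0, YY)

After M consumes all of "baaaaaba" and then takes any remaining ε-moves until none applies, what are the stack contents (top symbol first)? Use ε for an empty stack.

(s0, baaaaaba, $)
  read b, top $: go to s0, push V$ → (s0, aaaaaba, V$)
  read a, top V: go to s0, push YY → (s0, aaaaba, YY$)
  ε-move, top Y: go to s1, push ε → (s1, aaaaba, Y$)
  read a, top Y: go to s0, push VV → (s0, aaaba, VV$)
  read a, top V: go to s0, push YY → (s0, aaba, YYV$)
  ε-move, top Y: go to s1, push ε → (s1, aaba, YV$)
  read a, top Y: go to s0, push VV → (s0, aba, VVV$)
  read a, top V: go to s0, push YY → (s0, ba, YYVV$)
  ε-move, top Y: go to s1, push ε → (s1, ba, YVV$)
  read b, top Y: go to s2, push ε → (s2, a, VV$)
  read a, top V: go to s0, push Y → (s0, ε, YV$)
  ε-move, top Y: go to s1, push ε → (s1, ε, V$)
All input consumed in state s1 with stack V$.

V$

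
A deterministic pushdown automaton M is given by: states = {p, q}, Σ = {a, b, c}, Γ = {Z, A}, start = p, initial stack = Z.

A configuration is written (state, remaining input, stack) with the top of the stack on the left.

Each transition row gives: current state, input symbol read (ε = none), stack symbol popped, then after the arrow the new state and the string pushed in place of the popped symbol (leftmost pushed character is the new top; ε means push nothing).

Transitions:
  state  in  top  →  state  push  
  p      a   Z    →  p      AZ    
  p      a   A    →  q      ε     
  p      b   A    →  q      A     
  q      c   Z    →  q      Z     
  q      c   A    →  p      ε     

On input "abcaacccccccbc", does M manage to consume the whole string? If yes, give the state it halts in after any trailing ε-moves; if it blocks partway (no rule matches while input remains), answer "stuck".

(p, abcaacccccccbc, Z) ⊢ (p, bcaacccccccbc, AZ) ⊢ (q, caacccccccbc, AZ) ⊢ (p, aacccccccbc, Z) ⊢ (p, acccccccbc, AZ) ⊢ (q, cccccccbc, Z) ⊢ (q, ccccccbc, Z) ⊢ (q, cccccbc, Z) ⊢ (q, ccccbc, Z) ⊢ (q, cccbc, Z) ⊢ (q, ccbc, Z) ⊢ (q, cbc, Z) ⊢ (q, bc, Z)
No transition for (q, b, top Z); M blocks with input bc remaining.

stuck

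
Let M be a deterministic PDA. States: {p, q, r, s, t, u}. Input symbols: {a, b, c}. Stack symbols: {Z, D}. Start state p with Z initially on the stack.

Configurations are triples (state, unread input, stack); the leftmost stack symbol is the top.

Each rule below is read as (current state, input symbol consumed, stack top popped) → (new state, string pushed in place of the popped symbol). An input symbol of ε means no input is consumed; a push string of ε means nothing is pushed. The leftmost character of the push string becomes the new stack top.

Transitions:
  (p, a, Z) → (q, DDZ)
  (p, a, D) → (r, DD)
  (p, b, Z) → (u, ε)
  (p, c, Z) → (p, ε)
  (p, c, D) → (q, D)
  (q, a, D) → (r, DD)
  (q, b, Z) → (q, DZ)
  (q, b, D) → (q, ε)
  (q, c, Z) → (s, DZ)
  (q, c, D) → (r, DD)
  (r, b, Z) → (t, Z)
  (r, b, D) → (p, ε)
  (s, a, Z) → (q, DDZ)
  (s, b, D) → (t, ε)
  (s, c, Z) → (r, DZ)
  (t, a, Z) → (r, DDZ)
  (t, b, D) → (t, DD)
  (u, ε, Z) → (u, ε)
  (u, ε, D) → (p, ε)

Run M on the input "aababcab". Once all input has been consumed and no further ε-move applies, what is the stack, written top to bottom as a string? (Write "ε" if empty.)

(p, aababcab, Z)
  read a, top Z: go to q, push DDZ → (q, ababcab, DDZ)
  read a, top D: go to r, push DD → (r, babcab, DDDZ)
  read b, top D: go to p, push ε → (p, abcab, DDZ)
  read a, top D: go to r, push DD → (r, bcab, DDDZ)
  read b, top D: go to p, push ε → (p, cab, DDZ)
  read c, top D: go to q, push D → (q, ab, DDZ)
  read a, top D: go to r, push DD → (r, b, DDDZ)
  read b, top D: go to p, push ε → (p, ε, DDZ)
All input consumed in state p with stack DDZ.

DDZ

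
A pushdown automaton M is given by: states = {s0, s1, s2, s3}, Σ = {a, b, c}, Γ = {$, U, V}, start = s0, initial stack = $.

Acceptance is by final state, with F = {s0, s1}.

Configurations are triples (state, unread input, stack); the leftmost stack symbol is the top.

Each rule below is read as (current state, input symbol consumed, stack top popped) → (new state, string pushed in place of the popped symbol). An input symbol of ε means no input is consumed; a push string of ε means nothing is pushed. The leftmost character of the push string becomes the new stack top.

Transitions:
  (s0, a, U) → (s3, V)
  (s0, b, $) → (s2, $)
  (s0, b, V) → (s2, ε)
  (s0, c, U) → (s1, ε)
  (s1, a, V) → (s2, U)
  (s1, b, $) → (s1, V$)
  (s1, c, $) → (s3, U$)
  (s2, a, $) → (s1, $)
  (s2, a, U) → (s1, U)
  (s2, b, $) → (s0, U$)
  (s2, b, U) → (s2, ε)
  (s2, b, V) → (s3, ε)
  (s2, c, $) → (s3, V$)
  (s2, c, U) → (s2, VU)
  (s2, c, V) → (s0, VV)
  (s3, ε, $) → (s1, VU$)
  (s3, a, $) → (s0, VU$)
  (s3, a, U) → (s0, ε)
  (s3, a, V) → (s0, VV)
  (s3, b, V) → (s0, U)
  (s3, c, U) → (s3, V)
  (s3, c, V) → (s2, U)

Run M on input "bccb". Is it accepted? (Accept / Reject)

Reject

No computation consumes all input and reaches a final state.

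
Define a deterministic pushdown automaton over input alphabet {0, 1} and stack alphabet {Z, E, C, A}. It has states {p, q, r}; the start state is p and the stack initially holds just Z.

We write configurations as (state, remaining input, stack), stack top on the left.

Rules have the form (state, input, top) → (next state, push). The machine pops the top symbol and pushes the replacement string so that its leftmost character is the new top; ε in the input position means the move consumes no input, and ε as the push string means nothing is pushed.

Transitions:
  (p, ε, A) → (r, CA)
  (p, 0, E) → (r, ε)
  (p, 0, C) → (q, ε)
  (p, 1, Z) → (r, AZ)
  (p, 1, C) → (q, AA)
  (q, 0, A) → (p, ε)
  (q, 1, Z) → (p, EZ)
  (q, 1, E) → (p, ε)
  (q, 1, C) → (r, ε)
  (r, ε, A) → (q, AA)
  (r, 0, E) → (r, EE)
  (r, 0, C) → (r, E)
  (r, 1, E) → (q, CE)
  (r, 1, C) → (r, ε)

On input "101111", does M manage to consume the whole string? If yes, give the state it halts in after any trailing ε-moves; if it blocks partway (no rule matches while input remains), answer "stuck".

stuck

(p, 101111, Z) ⊢ (r, 01111, AZ) ⊢ (q, 01111, AAZ) ⊢ (p, 1111, AZ) ⊢ (r, 1111, CAZ) ⊢ (r, 111, AZ) ⊢ (q, 111, AAZ)
No transition for (q, 1, top A); M blocks with input 111 remaining.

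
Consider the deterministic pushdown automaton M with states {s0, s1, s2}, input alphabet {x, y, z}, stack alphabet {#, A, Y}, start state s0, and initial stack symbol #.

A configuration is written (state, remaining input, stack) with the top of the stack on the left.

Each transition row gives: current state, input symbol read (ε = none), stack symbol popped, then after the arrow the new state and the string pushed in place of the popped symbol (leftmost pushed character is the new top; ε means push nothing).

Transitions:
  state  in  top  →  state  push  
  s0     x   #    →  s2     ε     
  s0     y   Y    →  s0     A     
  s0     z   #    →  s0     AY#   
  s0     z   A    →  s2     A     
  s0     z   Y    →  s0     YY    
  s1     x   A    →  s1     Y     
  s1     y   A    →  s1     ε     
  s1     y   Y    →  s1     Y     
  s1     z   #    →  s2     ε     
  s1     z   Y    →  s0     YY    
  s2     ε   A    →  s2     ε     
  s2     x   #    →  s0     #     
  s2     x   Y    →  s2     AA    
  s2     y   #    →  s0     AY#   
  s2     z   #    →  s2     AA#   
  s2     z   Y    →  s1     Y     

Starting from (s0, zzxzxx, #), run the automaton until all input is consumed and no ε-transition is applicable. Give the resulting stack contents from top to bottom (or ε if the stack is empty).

(s0, zzxzxx, #) ⊢ (s0, zxzxx, AY#) ⊢ (s2, xzxx, AY#) ⊢ (s2, xzxx, Y#) ⊢ (s2, zxx, AA#) ⊢ (s2, zxx, A#) ⊢ (s2, zxx, #) ⊢ (s2, xx, AA#) ⊢ (s2, xx, A#) ⊢ (s2, xx, #) ⊢ (s0, x, #) ⊢ (s2, ε, ε)
All input consumed in state s2 with stack ε.

ε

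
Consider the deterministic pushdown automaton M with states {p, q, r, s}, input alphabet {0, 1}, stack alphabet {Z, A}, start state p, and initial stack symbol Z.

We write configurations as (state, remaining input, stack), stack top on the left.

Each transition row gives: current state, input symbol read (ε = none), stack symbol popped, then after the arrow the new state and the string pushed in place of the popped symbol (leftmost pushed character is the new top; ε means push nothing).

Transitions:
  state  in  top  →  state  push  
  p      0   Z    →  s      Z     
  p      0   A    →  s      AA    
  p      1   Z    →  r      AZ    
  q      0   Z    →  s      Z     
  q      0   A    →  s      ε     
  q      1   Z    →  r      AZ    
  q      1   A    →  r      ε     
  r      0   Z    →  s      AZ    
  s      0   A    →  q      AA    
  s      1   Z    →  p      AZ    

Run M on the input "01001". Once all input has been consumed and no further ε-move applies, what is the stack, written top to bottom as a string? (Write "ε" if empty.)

(p, 01001, Z)
  read 0, top Z: go to s, push Z → (s, 1001, Z)
  read 1, top Z: go to p, push AZ → (p, 001, AZ)
  read 0, top A: go to s, push AA → (s, 01, AAZ)
  read 0, top A: go to q, push AA → (q, 1, AAAZ)
  read 1, top A: go to r, push ε → (r, ε, AAZ)
All input consumed in state r with stack AAZ.

AAZ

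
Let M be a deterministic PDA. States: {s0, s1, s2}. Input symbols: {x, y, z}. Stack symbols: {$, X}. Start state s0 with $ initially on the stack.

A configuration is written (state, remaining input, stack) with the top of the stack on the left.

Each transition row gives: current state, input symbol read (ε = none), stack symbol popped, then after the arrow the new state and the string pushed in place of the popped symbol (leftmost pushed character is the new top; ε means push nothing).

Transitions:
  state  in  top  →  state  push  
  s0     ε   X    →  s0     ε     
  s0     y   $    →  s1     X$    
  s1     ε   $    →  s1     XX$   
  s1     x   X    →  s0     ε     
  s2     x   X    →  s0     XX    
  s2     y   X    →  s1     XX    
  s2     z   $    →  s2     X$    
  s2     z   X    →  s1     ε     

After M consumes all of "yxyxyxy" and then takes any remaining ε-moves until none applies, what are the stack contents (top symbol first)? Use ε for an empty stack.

(s0, yxyxyxy, $)
  read y, top $: go to s1, push X$ → (s1, xyxyxy, X$)
  read x, top X: go to s0, push ε → (s0, yxyxy, $)
  read y, top $: go to s1, push X$ → (s1, xyxy, X$)
  read x, top X: go to s0, push ε → (s0, yxy, $)
  read y, top $: go to s1, push X$ → (s1, xy, X$)
  read x, top X: go to s0, push ε → (s0, y, $)
  read y, top $: go to s1, push X$ → (s1, ε, X$)
All input consumed in state s1 with stack X$.

X$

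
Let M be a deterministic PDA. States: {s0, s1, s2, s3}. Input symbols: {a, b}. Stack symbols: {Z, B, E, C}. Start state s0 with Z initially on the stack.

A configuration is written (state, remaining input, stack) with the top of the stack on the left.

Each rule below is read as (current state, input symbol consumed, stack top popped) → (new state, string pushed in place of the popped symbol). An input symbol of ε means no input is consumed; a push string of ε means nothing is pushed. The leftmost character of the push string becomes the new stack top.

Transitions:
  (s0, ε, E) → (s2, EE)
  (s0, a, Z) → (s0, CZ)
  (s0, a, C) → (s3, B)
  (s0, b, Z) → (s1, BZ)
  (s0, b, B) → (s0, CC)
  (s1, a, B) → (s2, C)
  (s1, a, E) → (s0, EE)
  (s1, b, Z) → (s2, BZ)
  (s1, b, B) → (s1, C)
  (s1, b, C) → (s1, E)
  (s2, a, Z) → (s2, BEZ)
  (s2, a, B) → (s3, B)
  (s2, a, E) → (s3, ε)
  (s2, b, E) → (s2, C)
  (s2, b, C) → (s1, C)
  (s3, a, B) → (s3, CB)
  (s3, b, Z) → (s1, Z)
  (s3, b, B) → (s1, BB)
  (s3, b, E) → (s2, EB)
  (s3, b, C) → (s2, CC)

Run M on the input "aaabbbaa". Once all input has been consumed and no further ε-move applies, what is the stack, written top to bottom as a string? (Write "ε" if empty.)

EECBZ

(s0, aaabbbaa, Z) ⊢ (s0, aabbbaa, CZ) ⊢ (s3, abbbaa, BZ) ⊢ (s3, bbbaa, CBZ) ⊢ (s2, bbaa, CCBZ) ⊢ (s1, baa, CCBZ) ⊢ (s1, aa, ECBZ) ⊢ (s0, a, EECBZ) ⊢ (s2, a, EEECBZ) ⊢ (s3, ε, EECBZ)
All input consumed in state s3 with stack EECBZ.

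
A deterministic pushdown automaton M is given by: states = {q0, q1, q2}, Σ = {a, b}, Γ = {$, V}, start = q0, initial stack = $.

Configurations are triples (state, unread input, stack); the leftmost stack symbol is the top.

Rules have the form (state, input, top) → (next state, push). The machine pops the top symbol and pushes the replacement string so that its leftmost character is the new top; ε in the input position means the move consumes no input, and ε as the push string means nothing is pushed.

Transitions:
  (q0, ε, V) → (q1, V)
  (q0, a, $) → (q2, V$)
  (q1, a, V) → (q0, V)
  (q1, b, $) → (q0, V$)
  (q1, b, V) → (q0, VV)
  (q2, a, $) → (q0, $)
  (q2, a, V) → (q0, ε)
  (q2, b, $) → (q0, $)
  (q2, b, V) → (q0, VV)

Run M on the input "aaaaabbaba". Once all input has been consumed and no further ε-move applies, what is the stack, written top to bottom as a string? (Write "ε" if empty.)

VVVV$

(q0, aaaaabbaba, $)
  read a, top $: go to q2, push V$ → (q2, aaaabbaba, V$)
  read a, top V: go to q0, push ε → (q0, aaabbaba, $)
  read a, top $: go to q2, push V$ → (q2, aabbaba, V$)
  read a, top V: go to q0, push ε → (q0, abbaba, $)
  read a, top $: go to q2, push V$ → (q2, bbaba, V$)
  read b, top V: go to q0, push VV → (q0, baba, VV$)
  ε-move, top V: go to q1, push V → (q1, baba, VV$)
  read b, top V: go to q0, push VV → (q0, aba, VVV$)
  ε-move, top V: go to q1, push V → (q1, aba, VVV$)
  read a, top V: go to q0, push V → (q0, ba, VVV$)
  ε-move, top V: go to q1, push V → (q1, ba, VVV$)
  read b, top V: go to q0, push VV → (q0, a, VVVV$)
  ε-move, top V: go to q1, push V → (q1, a, VVVV$)
  read a, top V: go to q0, push V → (q0, ε, VVVV$)
  ε-move, top V: go to q1, push V → (q1, ε, VVVV$)
All input consumed in state q1 with stack VVVV$.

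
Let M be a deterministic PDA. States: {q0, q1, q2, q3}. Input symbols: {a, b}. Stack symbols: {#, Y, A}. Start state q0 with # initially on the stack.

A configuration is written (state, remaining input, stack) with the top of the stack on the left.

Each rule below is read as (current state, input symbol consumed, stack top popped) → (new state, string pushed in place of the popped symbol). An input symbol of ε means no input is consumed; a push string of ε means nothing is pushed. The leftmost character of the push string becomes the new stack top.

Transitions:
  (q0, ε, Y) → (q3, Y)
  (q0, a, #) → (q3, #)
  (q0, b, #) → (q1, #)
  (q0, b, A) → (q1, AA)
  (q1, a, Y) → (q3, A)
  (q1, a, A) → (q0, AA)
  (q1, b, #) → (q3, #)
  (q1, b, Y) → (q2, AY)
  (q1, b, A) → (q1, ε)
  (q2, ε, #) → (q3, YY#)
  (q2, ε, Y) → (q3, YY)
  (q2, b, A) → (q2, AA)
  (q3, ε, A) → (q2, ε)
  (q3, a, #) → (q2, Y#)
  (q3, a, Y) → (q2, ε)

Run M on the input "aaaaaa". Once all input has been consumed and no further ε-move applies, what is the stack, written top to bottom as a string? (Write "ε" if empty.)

YY#

(q0, aaaaaa, #)
  read a, top #: go to q3, push # → (q3, aaaaa, #)
  read a, top #: go to q2, push Y# → (q2, aaaa, Y#)
  ε-move, top Y: go to q3, push YY → (q3, aaaa, YY#)
  read a, top Y: go to q2, push ε → (q2, aaa, Y#)
  ε-move, top Y: go to q3, push YY → (q3, aaa, YY#)
  read a, top Y: go to q2, push ε → (q2, aa, Y#)
  ε-move, top Y: go to q3, push YY → (q3, aa, YY#)
  read a, top Y: go to q2, push ε → (q2, a, Y#)
  ε-move, top Y: go to q3, push YY → (q3, a, YY#)
  read a, top Y: go to q2, push ε → (q2, ε, Y#)
  ε-move, top Y: go to q3, push YY → (q3, ε, YY#)
All input consumed in state q3 with stack YY#.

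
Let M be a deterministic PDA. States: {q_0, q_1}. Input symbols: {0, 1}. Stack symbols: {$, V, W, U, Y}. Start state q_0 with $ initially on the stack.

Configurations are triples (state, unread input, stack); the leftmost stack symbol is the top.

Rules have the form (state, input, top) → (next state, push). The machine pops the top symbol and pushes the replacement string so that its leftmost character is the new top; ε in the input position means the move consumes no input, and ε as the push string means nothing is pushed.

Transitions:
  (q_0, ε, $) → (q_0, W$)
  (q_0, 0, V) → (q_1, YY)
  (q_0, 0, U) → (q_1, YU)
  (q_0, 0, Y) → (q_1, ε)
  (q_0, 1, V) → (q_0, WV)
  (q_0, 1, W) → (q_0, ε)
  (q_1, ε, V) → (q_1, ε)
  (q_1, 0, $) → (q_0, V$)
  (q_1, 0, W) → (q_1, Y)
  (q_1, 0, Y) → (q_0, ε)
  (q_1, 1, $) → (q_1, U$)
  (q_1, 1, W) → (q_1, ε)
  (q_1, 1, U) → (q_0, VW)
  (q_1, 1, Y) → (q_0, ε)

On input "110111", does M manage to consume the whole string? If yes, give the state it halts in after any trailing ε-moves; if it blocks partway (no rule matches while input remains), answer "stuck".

stuck

(q_0, 110111, $)
  ε-move, top $: go to q_0, push W$ → (q_0, 110111, W$)
  read 1, top W: go to q_0, push ε → (q_0, 10111, $)
  ε-move, top $: go to q_0, push W$ → (q_0, 10111, W$)
  read 1, top W: go to q_0, push ε → (q_0, 0111, $)
  ε-move, top $: go to q_0, push W$ → (q_0, 0111, W$)
No transition for (q_0, 0, top W); M blocks with input 0111 remaining.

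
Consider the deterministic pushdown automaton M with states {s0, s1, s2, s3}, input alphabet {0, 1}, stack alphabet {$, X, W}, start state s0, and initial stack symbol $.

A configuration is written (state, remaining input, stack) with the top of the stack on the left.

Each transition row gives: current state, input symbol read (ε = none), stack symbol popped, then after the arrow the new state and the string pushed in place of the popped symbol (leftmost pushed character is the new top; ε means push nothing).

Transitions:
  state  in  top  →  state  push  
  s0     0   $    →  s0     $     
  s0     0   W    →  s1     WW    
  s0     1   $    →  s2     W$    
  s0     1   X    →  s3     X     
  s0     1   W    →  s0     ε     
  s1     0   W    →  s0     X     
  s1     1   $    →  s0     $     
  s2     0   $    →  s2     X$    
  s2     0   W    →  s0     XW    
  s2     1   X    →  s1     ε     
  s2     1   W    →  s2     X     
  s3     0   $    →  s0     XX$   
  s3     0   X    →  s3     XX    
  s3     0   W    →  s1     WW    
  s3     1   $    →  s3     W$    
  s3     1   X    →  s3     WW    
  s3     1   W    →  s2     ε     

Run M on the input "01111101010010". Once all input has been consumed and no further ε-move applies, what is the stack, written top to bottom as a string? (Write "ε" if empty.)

(s0, 01111101010010, $) ⊢ (s0, 1111101010010, $) ⊢ (s2, 111101010010, W$) ⊢ (s2, 11101010010, X$) ⊢ (s1, 1101010010, $) ⊢ (s0, 101010010, $) ⊢ (s2, 01010010, W$) ⊢ (s0, 1010010, XW$) ⊢ (s3, 010010, XW$) ⊢ (s3, 10010, XXW$) ⊢ (s3, 0010, WWXW$) ⊢ (s1, 010, WWWXW$) ⊢ (s0, 10, XWWXW$) ⊢ (s3, 0, XWWXW$) ⊢ (s3, ε, XXWWXW$)
All input consumed in state s3 with stack XXWWXW$.

XXWWXW$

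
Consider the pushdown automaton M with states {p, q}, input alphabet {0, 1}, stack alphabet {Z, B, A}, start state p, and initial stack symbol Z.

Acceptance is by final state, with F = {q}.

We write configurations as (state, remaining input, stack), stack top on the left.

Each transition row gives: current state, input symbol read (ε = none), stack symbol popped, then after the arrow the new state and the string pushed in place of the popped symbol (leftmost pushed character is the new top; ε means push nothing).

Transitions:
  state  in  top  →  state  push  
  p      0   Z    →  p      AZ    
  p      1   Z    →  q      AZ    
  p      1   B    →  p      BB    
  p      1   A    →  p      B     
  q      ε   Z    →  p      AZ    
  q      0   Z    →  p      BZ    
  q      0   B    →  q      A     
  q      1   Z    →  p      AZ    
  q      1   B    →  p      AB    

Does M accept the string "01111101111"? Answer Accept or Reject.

No computation consumes all input and reaches a final state.

Reject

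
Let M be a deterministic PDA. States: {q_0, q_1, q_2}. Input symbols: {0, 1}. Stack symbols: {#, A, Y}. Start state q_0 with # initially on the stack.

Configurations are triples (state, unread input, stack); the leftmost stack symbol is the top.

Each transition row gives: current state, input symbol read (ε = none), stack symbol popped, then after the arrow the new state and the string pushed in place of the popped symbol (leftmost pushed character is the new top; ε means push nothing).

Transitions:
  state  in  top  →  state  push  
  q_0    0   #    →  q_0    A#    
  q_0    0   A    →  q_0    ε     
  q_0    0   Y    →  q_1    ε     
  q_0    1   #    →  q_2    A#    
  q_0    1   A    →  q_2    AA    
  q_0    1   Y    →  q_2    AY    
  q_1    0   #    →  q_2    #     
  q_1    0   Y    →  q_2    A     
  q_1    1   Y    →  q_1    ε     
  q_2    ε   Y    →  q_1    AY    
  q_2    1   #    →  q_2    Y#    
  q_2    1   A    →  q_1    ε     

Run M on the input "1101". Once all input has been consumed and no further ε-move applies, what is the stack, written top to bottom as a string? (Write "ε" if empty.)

AY#

(q_0, 1101, #)
  read 1, top #: go to q_2, push A# → (q_2, 101, A#)
  read 1, top A: go to q_1, push ε → (q_1, 01, #)
  read 0, top #: go to q_2, push # → (q_2, 1, #)
  read 1, top #: go to q_2, push Y# → (q_2, ε, Y#)
  ε-move, top Y: go to q_1, push AY → (q_1, ε, AY#)
All input consumed in state q_1 with stack AY#.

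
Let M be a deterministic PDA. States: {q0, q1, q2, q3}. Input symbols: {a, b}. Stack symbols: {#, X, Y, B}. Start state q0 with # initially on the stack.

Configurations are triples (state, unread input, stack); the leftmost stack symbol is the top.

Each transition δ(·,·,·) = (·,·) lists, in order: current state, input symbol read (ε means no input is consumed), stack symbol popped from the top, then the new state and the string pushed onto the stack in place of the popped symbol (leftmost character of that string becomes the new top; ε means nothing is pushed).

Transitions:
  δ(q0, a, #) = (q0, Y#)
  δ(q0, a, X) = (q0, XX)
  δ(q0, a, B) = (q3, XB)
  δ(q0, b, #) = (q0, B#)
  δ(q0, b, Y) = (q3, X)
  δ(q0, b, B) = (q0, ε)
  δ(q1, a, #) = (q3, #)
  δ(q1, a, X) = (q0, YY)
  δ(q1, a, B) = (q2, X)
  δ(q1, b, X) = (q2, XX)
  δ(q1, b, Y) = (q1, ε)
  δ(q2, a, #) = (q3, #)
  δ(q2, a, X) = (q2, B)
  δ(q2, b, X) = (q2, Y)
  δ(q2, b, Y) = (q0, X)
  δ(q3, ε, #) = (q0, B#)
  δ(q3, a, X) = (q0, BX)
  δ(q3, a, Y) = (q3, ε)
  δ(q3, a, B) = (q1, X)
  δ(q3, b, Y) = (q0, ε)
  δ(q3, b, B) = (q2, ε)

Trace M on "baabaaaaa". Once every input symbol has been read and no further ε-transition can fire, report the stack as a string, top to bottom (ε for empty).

XXXXXXB#

(q0, baabaaaaa, #) ⊢ (q0, aabaaaaa, B#) ⊢ (q3, abaaaaa, XB#) ⊢ (q0, baaaaa, BXB#) ⊢ (q0, aaaaa, XB#) ⊢ (q0, aaaa, XXB#) ⊢ (q0, aaa, XXXB#) ⊢ (q0, aa, XXXXB#) ⊢ (q0, a, XXXXXB#) ⊢ (q0, ε, XXXXXXB#)
All input consumed in state q0 with stack XXXXXXB#.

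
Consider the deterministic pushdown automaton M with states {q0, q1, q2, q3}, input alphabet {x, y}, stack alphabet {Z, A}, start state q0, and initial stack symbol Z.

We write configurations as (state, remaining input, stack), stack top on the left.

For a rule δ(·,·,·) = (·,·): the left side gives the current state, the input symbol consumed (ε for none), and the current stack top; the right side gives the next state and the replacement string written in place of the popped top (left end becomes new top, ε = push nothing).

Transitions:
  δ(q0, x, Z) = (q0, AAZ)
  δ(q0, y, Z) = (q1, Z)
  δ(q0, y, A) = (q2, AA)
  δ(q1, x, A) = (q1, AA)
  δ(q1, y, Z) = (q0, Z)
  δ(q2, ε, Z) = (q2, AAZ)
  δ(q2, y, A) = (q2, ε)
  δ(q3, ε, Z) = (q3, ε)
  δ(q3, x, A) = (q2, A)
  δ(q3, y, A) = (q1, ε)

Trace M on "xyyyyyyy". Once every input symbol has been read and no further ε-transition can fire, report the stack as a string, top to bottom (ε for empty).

AZ

(q0, xyyyyyyy, Z)
  read x, top Z: go to q0, push AAZ → (q0, yyyyyyy, AAZ)
  read y, top A: go to q2, push AA → (q2, yyyyyy, AAAZ)
  read y, top A: go to q2, push ε → (q2, yyyyy, AAZ)
  read y, top A: go to q2, push ε → (q2, yyyy, AZ)
  read y, top A: go to q2, push ε → (q2, yyy, Z)
  ε-move, top Z: go to q2, push AAZ → (q2, yyy, AAZ)
  read y, top A: go to q2, push ε → (q2, yy, AZ)
  read y, top A: go to q2, push ε → (q2, y, Z)
  ε-move, top Z: go to q2, push AAZ → (q2, y, AAZ)
  read y, top A: go to q2, push ε → (q2, ε, AZ)
All input consumed in state q2 with stack AZ.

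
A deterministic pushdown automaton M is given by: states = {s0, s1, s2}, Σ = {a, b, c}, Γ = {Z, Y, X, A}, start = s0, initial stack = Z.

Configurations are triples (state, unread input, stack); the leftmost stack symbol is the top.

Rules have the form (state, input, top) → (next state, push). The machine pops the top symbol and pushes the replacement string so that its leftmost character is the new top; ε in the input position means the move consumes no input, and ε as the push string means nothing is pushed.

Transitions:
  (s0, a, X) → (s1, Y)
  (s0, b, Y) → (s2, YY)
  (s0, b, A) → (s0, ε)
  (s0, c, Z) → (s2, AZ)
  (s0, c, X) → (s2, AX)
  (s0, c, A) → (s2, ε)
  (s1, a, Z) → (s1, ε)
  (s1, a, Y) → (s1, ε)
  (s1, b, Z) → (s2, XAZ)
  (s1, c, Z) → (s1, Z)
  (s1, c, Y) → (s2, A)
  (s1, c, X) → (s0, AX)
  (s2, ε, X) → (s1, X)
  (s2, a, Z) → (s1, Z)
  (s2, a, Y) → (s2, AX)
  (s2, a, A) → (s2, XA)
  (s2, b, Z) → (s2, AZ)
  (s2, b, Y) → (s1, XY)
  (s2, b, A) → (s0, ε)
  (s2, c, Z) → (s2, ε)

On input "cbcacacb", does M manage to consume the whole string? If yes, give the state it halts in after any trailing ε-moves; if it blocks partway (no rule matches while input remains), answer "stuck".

stuck

(s0, cbcacacb, Z)
  read c, top Z: go to s2, push AZ → (s2, bcacacb, AZ)
  read b, top A: go to s0, push ε → (s0, cacacb, Z)
  read c, top Z: go to s2, push AZ → (s2, acacb, AZ)
  read a, top A: go to s2, push XA → (s2, cacb, XAZ)
  ε-move, top X: go to s1, push X → (s1, cacb, XAZ)
  read c, top X: go to s0, push AX → (s0, acb, AXAZ)
No transition for (s0, a, top A); M blocks with input acb remaining.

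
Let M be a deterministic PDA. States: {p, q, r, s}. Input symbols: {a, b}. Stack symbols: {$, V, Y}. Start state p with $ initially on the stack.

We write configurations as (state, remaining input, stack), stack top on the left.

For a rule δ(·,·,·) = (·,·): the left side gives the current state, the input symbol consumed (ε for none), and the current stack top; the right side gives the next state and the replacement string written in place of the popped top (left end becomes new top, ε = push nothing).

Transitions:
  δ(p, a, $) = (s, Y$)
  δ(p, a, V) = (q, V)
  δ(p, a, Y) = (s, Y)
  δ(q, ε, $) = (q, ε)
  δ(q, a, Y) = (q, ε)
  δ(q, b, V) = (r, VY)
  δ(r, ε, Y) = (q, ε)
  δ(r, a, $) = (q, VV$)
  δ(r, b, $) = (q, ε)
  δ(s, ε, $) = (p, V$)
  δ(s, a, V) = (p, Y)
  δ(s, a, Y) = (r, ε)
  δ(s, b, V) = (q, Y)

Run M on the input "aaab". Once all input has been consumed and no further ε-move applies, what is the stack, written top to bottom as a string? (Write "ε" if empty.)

(p, aaab, $)
  read a, top $: go to s, push Y$ → (s, aab, Y$)
  read a, top Y: go to r, push ε → (r, ab, $)
  read a, top $: go to q, push VV$ → (q, b, VV$)
  read b, top V: go to r, push VY → (r, ε, VYV$)
All input consumed in state r with stack VYV$.

VYV$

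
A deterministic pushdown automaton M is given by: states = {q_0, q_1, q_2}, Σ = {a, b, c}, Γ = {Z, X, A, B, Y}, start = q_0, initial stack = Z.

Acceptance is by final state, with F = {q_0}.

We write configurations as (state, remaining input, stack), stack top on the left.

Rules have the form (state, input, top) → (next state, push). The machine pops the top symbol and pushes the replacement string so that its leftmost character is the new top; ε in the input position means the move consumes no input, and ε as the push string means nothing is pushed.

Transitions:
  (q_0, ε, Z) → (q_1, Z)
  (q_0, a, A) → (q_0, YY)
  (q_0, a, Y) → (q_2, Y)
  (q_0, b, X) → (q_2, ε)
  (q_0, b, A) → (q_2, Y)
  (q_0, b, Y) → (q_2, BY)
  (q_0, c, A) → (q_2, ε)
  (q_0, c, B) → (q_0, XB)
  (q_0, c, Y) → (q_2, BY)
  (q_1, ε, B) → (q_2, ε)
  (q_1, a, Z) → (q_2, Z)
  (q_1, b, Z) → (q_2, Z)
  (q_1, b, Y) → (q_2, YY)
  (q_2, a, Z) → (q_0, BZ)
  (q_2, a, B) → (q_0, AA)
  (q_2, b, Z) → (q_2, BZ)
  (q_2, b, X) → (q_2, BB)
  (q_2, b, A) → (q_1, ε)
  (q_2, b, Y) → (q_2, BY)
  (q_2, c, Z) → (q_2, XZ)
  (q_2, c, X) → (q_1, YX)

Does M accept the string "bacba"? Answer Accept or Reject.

Accept

(q_0, bacba, Z)
  ε-move, top Z: go to q_1, push Z → (q_1, bacba, Z)
  read b, top Z: go to q_2, push Z → (q_2, acba, Z)
  read a, top Z: go to q_0, push BZ → (q_0, cba, BZ)
  read c, top B: go to q_0, push XB → (q_0, ba, XBZ)
  read b, top X: go to q_2, push ε → (q_2, a, BZ)
  read a, top B: go to q_0, push AA → (q_0, ε, AAZ)
All input consumed; state q_0 ∈ F.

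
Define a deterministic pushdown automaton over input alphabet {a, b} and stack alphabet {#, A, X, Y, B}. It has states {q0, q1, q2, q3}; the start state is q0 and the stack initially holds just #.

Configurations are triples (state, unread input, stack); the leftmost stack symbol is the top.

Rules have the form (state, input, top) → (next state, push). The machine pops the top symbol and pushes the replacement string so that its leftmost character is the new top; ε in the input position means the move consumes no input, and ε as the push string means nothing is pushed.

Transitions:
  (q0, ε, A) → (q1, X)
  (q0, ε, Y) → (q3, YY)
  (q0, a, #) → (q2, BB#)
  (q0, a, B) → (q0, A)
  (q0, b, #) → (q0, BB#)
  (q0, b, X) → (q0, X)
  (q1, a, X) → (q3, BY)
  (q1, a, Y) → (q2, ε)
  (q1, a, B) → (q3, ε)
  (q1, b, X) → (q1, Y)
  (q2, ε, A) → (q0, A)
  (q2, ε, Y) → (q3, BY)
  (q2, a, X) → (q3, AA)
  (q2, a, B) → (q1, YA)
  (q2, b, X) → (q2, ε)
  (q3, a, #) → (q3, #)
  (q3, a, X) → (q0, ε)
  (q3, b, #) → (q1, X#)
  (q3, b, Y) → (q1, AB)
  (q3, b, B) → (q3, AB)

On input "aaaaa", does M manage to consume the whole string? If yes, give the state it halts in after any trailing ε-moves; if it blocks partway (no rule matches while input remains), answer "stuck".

(q0, aaaaa, #) ⊢ (q2, aaaa, BB#) ⊢ (q1, aaa, YAB#) ⊢ (q2, aa, AB#) ⊢ (q0, aa, AB#) ⊢ (q1, aa, XB#) ⊢ (q3, a, BYB#)
No transition for (q3, a, top B); M blocks with input a remaining.

stuck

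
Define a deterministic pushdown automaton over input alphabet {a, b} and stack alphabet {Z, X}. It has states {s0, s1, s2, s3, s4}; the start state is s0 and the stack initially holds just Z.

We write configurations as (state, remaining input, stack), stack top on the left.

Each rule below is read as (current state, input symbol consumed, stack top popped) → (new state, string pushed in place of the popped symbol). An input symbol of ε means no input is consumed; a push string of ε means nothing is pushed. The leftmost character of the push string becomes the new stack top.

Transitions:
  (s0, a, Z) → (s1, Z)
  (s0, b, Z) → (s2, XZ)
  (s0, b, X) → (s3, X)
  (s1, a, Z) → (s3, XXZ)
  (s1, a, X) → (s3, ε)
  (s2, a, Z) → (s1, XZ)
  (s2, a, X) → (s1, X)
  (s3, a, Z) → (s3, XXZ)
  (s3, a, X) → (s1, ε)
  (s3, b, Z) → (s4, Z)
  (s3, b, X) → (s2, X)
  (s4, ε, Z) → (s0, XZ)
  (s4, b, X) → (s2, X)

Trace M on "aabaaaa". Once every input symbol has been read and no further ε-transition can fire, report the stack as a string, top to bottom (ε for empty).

XXZ

(s0, aabaaaa, Z)
  read a, top Z: go to s1, push Z → (s1, abaaaa, Z)
  read a, top Z: go to s3, push XXZ → (s3, baaaa, XXZ)
  read b, top X: go to s2, push X → (s2, aaaa, XXZ)
  read a, top X: go to s1, push X → (s1, aaa, XXZ)
  read a, top X: go to s3, push ε → (s3, aa, XZ)
  read a, top X: go to s1, push ε → (s1, a, Z)
  read a, top Z: go to s3, push XXZ → (s3, ε, XXZ)
All input consumed in state s3 with stack XXZ.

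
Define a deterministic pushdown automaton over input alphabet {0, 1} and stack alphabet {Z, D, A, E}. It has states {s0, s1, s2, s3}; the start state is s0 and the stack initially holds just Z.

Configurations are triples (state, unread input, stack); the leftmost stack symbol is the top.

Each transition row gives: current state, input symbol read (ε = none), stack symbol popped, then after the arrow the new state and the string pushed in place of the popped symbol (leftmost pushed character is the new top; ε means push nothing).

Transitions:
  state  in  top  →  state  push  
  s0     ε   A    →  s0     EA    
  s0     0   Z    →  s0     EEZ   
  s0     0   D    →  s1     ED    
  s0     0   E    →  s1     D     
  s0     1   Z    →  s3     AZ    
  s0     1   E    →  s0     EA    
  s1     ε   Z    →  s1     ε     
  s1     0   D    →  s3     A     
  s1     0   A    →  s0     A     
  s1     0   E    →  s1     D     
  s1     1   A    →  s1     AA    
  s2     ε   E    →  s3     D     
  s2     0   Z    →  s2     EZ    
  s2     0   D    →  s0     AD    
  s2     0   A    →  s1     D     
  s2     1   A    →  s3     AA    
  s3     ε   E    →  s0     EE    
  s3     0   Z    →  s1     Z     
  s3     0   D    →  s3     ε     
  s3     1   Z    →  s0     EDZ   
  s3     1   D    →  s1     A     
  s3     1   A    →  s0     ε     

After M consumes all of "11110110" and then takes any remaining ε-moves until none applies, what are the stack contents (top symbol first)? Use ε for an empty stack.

DAAEZ

(s0, 11110110, Z) ⊢ (s3, 1110110, AZ) ⊢ (s0, 110110, Z) ⊢ (s3, 10110, AZ) ⊢ (s0, 0110, Z) ⊢ (s0, 110, EEZ) ⊢ (s0, 10, EAEZ) ⊢ (s0, 0, EAAEZ) ⊢ (s1, ε, DAAEZ)
All input consumed in state s1 with stack DAAEZ.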